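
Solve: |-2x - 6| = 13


An absolute value equation |expr| = 13 gives two cases:
Case 1: -2x - 6 = 13
  -2x = 19, so x = -19/2
Case 2: -2x - 6 = -13
  -2x = -7, so x = 7/2

x = -19/2, x = 7/2


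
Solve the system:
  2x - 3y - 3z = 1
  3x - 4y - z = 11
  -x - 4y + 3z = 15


Using Cramer's rule. Expand each determinant along the first row.
D  = 2*[(-4)*3 - (-1)*(-4)] - (-3)*[3*3 - (-1)*(-1)] + (-3)*[3*(-4) - (-4)*(-1)]
  = 2*(-16) - (-3)*(8) + (-3)*(-16) = 40
Dx = 1*[(-4)*3 - (-1)*(-4)] - (-3)*[11*3 - (-1)*15] + (-3)*[11*(-4) - (-4)*15]
  = 1*(-16) - (-3)*(48) + (-3)*(16) = 80
Dy = 2*[11*3 - (-1)*15] - 1*[3*3 - (-1)*(-1)] + (-3)*[3*15 - 11*(-1)]
  = 2*(48) - 1*(8) + (-3)*(56) = -80
Dz = 2*[(-4)*15 - 11*(-4)] - (-3)*[3*15 - 11*(-1)] + 1*[3*(-4) - (-4)*(-1)]
  = 2*(-16) - (-3)*(56) + 1*(-16) = 120
x = Dx/D = 80/40 = 2, y = Dy/D = -80/40 = -2, z = Dz/D = 120/40 = 3
Check eq1: (2)(2) + (-3)(-2) + (-3)(3) = 1 = 1 ✓
Check eq2: (3)(2) + (-4)(-2) + (-1)(3) = 11 = 11 ✓
Check eq3: (-1)(2) + (-4)(-2) + (3)(3) = 15 = 15 ✓

x = 2, y = -2, z = 3


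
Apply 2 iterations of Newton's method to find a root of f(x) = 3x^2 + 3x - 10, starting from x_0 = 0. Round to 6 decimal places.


Newton's method: x_(n+1) = x_n - f(x_n)/f'(x_n)
f(x) = 3x^2 + 3x - 10
f'(x) = 6x + 3

Iteration 1:
  f(0.000000) = -10.000000
  f'(0.000000) = 3.000000
  x_1 = 0.000000 - (-10.000000)/(3.000000) = 3.333333

Iteration 2:
  f(3.333333) = 33.333333
  f'(3.333333) = 23.000000
  x_2 = 3.333333 - (33.333333)/(23.000000) = 1.884058

x_2 = 1.884058


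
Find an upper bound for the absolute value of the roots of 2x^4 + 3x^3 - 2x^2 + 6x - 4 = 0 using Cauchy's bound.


Cauchy's bound: all roots r satisfy |r| <= 1 + max(|a_i/a_n|) for i = 0,...,n-1
where a_n is the leading coefficient.

Coefficients: [2, 3, -2, 6, -4]
Leading coefficient a_n = 2
Ratios |a_i/a_n|: 3/2, 1, 3, 2
Maximum ratio: 3
Cauchy's bound: |r| <= 1 + 3 = 4

Upper bound = 4


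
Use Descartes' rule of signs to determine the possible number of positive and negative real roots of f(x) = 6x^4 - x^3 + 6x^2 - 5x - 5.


Descartes' rule of signs:

For positive roots, count sign changes in f(x) = 6x^4 - x^3 + 6x^2 - 5x - 5:
Signs of coefficients: +, -, +, -, -
Number of sign changes: 3
Possible positive real roots: 3, 1

For negative roots, examine f(-x) = 6x^4 + x^3 + 6x^2 + 5x - 5:
Signs of coefficients: +, +, +, +, -
Number of sign changes: 1
Possible negative real roots: 1

Positive roots: 3 or 1; Negative roots: 1


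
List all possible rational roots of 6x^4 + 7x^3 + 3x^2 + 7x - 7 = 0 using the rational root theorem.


Rational root theorem: possible roots are ±p/q where:
  p divides the constant term (-7): p ∈ {1, 7}
  q divides the leading coefficient (6): q ∈ {1, 2, 3, 6}

All possible rational roots: -7, -7/2, -7/3, -7/6, -1, -1/2, -1/3, -1/6, 1/6, 1/3, 1/2, 1, 7/6, 7/3, 7/2, 7

-7, -7/2, -7/3, -7/6, -1, -1/2, -1/3, -1/6, 1/6, 1/3, 1/2, 1, 7/6, 7/3, 7/2, 7


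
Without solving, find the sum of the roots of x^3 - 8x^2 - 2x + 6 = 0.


By Vieta's formulas for x^3 + bx^2 + cx + d = 0:
  r1 + r2 + r3 = -b/a = 8
  r1*r2 + r1*r3 + r2*r3 = c/a = -2
  r1*r2*r3 = -d/a = -6


Sum = 8


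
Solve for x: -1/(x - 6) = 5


Multiply both sides by (x - 6): -1 = 5(x - 6)
Distribute: -1 = 5x - 30
5x = -1 + 30 = 29
x = 29/5

x = 29/5


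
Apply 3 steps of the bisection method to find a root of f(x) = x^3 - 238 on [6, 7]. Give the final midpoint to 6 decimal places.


f(x) = x^3 - 238
f(6) = -22 < 0
f(7) = 105 > 0

Step 1: midpoint = (6.000000 + 7.000000)/2 = 6.500000
  f(6.500000) = 36.625000
  f(mid) > 0, so root is in [6.000000, 6.500000]

Step 2: midpoint = (6.000000 + 6.500000)/2 = 6.250000
  f(6.250000) = 6.140625
  f(mid) > 0, so root is in [6.000000, 6.250000]

Step 3: midpoint = (6.000000 + 6.250000)/2 = 6.125000
  f(6.125000) = -8.216797
  f(mid) < 0, so root is in [6.125000, 6.250000]

midpoint = 6.125000


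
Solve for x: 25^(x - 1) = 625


Express both sides with the same base.
625 = 25^2
Since the bases match, equate exponents: x - 1 = 2
So x = 2 - (-1) = 3

x = 3


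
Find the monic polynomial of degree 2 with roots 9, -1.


A monic polynomial with roots 9, -1 is:
p(x) = (x - 9)(x + 1)
After multiplying by (x - 9): x - 9
After multiplying by (x + 1): x^2 - 8x - 9

x^2 - 8x - 9


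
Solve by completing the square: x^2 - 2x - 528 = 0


Start: x^2 - 2x - 528 = 0
Move constant: x^2 - 2x = 528
Half of -2 is -1, squared is 1
Add 1 to both sides: x^2 - 2x + 1 = 529
(x - 1)^2 = 529
x - 1 = ±23
x = 1 + 23 = 24 or x = 1 - 23 = -22

x = -22, x = 24


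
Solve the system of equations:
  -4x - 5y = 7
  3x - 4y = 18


Using Cramer's rule:
Determinant D = (-4)(-4) - (3)(-5) = 16 + 15 = 31
Dx = (7)(-4) - (18)(-5) = -28 + 90 = 62
Dy = (-4)(18) - (3)(7) = -72 - 21 = -93
x = Dx/D = 62/31 = 2
y = Dy/D = -93/31 = -3

x = 2, y = -3


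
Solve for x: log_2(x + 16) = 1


Convert to exponential form: x + 16 = 2^1 = 2
x = 2 - 16 = -14
Check: log_2(-14 + 16) = log_2(2) = log_2(2) = 1 ✓

x = -14


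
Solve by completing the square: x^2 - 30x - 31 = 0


Start: x^2 - 30x - 31 = 0
Move constant: x^2 - 30x = 31
Half of -30 is -15, squared is 225
Add 225 to both sides: x^2 - 30x + 225 = 256
(x - 15)^2 = 256
x - 15 = ±16
x = 15 + 16 = 31 or x = 15 - 16 = -1

x = -1, x = 31


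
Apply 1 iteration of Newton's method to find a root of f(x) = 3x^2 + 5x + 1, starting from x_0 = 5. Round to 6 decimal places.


Newton's method: x_(n+1) = x_n - f(x_n)/f'(x_n)
f(x) = 3x^2 + 5x + 1
f'(x) = 6x + 5

Iteration 1:
  f(5.000000) = 101.000000
  f'(5.000000) = 35.000000
  x_1 = 5.000000 - (101.000000)/(35.000000) = 2.114286

x_1 = 2.114286


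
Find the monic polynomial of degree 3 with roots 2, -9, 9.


A monic polynomial with roots 2, -9, 9 is:
p(x) = (x - 2)(x + 9)(x - 9)
After multiplying by (x - 2): x - 2
After multiplying by (x + 9): x^2 + 7x - 18
After multiplying by (x - 9): x^3 - 2x^2 - 81x + 162

x^3 - 2x^2 - 81x + 162


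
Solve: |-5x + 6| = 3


An absolute value equation |expr| = 3 gives two cases:
Case 1: -5x + 6 = 3
  -5x = -3, so x = 3/5
Case 2: -5x + 6 = -3
  -5x = -9, so x = 9/5

x = 3/5, x = 9/5


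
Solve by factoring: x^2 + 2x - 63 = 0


We need two numbers that multiply to -63 and add to 2.
Those numbers are -7 and 9 (since (-7) * 9 = -63 and (-7) + 9 = 2).
So x^2 + 2x - 63 = (x - 7)(x + 9) = 0
Setting each factor to zero: x = 7 or x = -9

x = -9, x = 7


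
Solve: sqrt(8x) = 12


Square both sides: 8x = 12^2 = 144
8x = 144 - 0 = 144
x = 18
Check: sqrt(8*18 + 0) = sqrt(144) = 12 ✓

x = 18


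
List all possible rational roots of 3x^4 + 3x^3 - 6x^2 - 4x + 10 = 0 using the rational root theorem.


Rational root theorem: possible roots are ±p/q where:
  p divides the constant term (10): p ∈ {1, 2, 5, 10}
  q divides the leading coefficient (3): q ∈ {1, 3}

All possible rational roots: -10, -5, -10/3, -2, -5/3, -1, -2/3, -1/3, 1/3, 2/3, 1, 5/3, 2, 10/3, 5, 10

-10, -5, -10/3, -2, -5/3, -1, -2/3, -1/3, 1/3, 2/3, 1, 5/3, 2, 10/3, 5, 10


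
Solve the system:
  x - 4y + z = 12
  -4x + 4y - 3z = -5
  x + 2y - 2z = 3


Using Cramer's rule. Expand each determinant along the first row.
D  = 1*[4*(-2) - (-3)*2] - (-4)*[(-4)*(-2) - (-3)*1] + 1*[(-4)*2 - 4*1]
  = 1*(-2) - (-4)*(11) + 1*(-12) = 30
Dx = 12*[4*(-2) - (-3)*2] - (-4)*[(-5)*(-2) - (-3)*3] + 1*[(-5)*2 - 4*3]
  = 12*(-2) - (-4)*(19) + 1*(-22) = 30
Dy = 1*[(-5)*(-2) - (-3)*3] - 12*[(-4)*(-2) - (-3)*1] + 1*[(-4)*3 - (-5)*1]
  = 1*(19) - 12*(11) + 1*(-7) = -120
Dz = 1*[4*3 - (-5)*2] - (-4)*[(-4)*3 - (-5)*1] + 12*[(-4)*2 - 4*1]
  = 1*(22) - (-4)*(-7) + 12*(-12) = -150
x = Dx/D = 30/30 = 1, y = Dy/D = -120/30 = -4, z = Dz/D = -150/30 = -5
Check eq1: (1)(1) + (-4)(-4) + (1)(-5) = 12 = 12 ✓
Check eq2: (-4)(1) + (4)(-4) + (-3)(-5) = -5 = -5 ✓
Check eq3: (1)(1) + (2)(-4) + (-2)(-5) = 3 = 3 ✓

x = 1, y = -4, z = -5


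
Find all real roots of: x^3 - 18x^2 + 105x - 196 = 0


Let p(x) = x^3 - 18x^2 + 105x - 196. By the rational root theorem (leading coefficient 1), any rational root is an integer divisor of 196: try ±1, ±2, ... in turn.
Test x = 1: value = -108 ≠ 0.
Test x = -1: value = -320 ≠ 0.
Test x = 2: value = -50 ≠ 0.
Test x = -2: value = -486 ≠ 0.
Test x = 4: value = 0 ✓, so (x - 4) is a factor.
Synthetic division by (x - 4): bring down 1; 1(4) - 18 = -14; (-14)(4) + 105 = 49; 49(4) - 196 = 0 → quotient x^2 - 14x + 49, remainder 0.
Solve the quadratic x^2 - 14x + 49 = 0: discriminant = (-14)^2 - 4(1)(49) = 196 - 196 = 0.
Discriminant = 0, so a double root: x = 14/2 = 7.

x = 4, x = 7 (multiplicity 2)


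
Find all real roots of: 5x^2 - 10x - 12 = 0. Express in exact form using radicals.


Using the quadratic formula: x = (-b ± sqrt(b^2 - 4ac)) / (2a)
Here a = 5, b = -10, c = -12
Discriminant = b^2 - 4ac = (-10)^2 - 4(5)(-12) = 100 + 240 = 340
Since discriminant = 340 > 0, there are two real roots.
x = (10 ± 2*sqrt(85)) / 10
Simplifying: x = (5 ± sqrt(85)) / 5
Numerically: x ≈ 2.8439 or x ≈ -0.8439

x = (5 + sqrt(85)) / 5 or x = (5 - sqrt(85)) / 5


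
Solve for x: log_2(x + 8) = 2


Convert to exponential form: x + 8 = 2^2 = 4
x = 4 - 8 = -4
Check: log_2(-4 + 8) = log_2(4) = log_2(4) = 2 ✓

x = -4


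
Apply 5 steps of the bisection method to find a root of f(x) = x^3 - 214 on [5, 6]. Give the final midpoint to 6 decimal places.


f(x) = x^3 - 214
f(5) = -89 < 0
f(6) = 2 > 0

Step 1: midpoint = (5.000000 + 6.000000)/2 = 5.500000
  f(5.500000) = -47.625000
  f(mid) < 0, so root is in [5.500000, 6.000000]

Step 2: midpoint = (5.500000 + 6.000000)/2 = 5.750000
  f(5.750000) = -23.890625
  f(mid) < 0, so root is in [5.750000, 6.000000]

Step 3: midpoint = (5.750000 + 6.000000)/2 = 5.875000
  f(5.875000) = -11.220703
  f(mid) < 0, so root is in [5.875000, 6.000000]

Step 4: midpoint = (5.875000 + 6.000000)/2 = 5.937500
  f(5.937500) = -4.679932
  f(mid) < 0, so root is in [5.937500, 6.000000]

Step 5: midpoint = (5.937500 + 6.000000)/2 = 5.968750
  f(5.968750) = -1.357452
  f(mid) < 0, so root is in [5.968750, 6.000000]

midpoint = 5.968750


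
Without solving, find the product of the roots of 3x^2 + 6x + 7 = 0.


By Vieta's formulas for ax^2 + bx + c = 0:
  Sum of roots = -b/a
  Product of roots = c/a

Here a = 3, b = 6, c = 7
Sum = -(6)/3 = -2
Product = 7/3 = 7/3

Product = 7/3


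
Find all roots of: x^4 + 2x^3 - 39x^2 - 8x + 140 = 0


Let p(x) = x^4 + 2x^3 - 39x^2 - 8x + 140. By the rational root theorem (leading coefficient 1), any rational root is an integer divisor of 140: try ±1, ±2, ... in turn.
Test x = 1: value = 96 ≠ 0.
Test x = -1: value = 108 ≠ 0.
Test x = 2: value = 0 ✓, so (x - 2) is a factor.
Synthetic division by (x - 2): bring down 1; 1(2) + 2 = 4; 4(2) - 39 = -31; (-31)(2) - 8 = -70; (-70)(2) + 140 = 0 → quotient x^3 + 4x^2 - 31x - 70, remainder 0.
Continue with the quotient x^3 + 4x^2 - 31x - 70 (candidates must divide 70; re-test x = 2 first in case it repeats).
Test x = 2: value = -108 ≠ 0.
Test x = -2: value = 0 ✓, so (x + 2) is a factor.
Synthetic division by (x + 2): bring down 1; 1(-2) + 4 = 2; 2(-2) - 31 = -35; (-35)(-2) - 70 = 0 → quotient x^2 + 2x - 35, remainder 0.
Solve the quadratic x^2 + 2x - 35 = 0: discriminant = 2^2 - 4(1)(-35) = 4 + 140 = 144.
sqrt(144) = 12, so x = (-2 ± 12)/2: x = 5 or x = -7.
Collecting all roots found:

x = -7, x = -2, x = 2, x = 5


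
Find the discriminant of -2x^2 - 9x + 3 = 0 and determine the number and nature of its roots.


For ax^2 + bx + c = 0, discriminant D = b^2 - 4ac
Here a = -2, b = -9, c = 3
D = (-9)^2 - 4(-2)(3) = 81 + 24 = 105

D = 105 > 0 but not a perfect square
The equation has 2 distinct real irrational roots.

Discriminant = 105, 2 distinct real irrational roots


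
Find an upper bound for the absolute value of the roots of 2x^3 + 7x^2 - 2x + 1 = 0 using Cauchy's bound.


Cauchy's bound: all roots r satisfy |r| <= 1 + max(|a_i/a_n|) for i = 0,...,n-1
where a_n is the leading coefficient.

Coefficients: [2, 7, -2, 1]
Leading coefficient a_n = 2
Ratios |a_i/a_n|: 7/2, 1, 1/2
Maximum ratio: 7/2
Cauchy's bound: |r| <= 1 + 7/2 = 9/2

Upper bound = 9/2


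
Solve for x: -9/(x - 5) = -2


Multiply both sides by (x - 5): -9 = -2(x - 5)
Distribute: -9 = -2x + 10
-2x = -9 - 10 = -19
x = 19/2

x = 19/2


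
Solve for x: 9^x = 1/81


Express both sides with the same base.
1/81 = 9^(-2)
Since the bases match: x = -2

x = -2


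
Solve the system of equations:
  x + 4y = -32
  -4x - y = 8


Using Cramer's rule:
Determinant D = (1)(-1) - (-4)(4) = -1 + 16 = 15
Dx = (-32)(-1) - (8)(4) = 32 - 32 = 0
Dy = (1)(8) - (-4)(-32) = 8 - 128 = -120
x = Dx/D = 0/15 = 0
y = Dy/D = -120/15 = -8

x = 0, y = -8


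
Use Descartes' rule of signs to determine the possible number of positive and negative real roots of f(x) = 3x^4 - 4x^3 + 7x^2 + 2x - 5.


Descartes' rule of signs:

For positive roots, count sign changes in f(x) = 3x^4 - 4x^3 + 7x^2 + 2x - 5:
Signs of coefficients: +, -, +, +, -
Number of sign changes: 3
Possible positive real roots: 3, 1

For negative roots, examine f(-x) = 3x^4 + 4x^3 + 7x^2 - 2x - 5:
Signs of coefficients: +, +, +, -, -
Number of sign changes: 1
Possible negative real roots: 1

Positive roots: 3 or 1; Negative roots: 1


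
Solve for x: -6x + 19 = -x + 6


Starting with: -6x + 19 = -x + 6
Move all x terms to left: (-6 + 1)x = 6 - 19
Simplify: -5x = -13
Divide both sides by -5: x = 13/5

x = 13/5


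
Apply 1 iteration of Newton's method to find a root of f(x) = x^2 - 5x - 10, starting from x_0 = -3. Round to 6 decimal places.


Newton's method: x_(n+1) = x_n - f(x_n)/f'(x_n)
f(x) = x^2 - 5x - 10
f'(x) = 2x - 5

Iteration 1:
  f(-3.000000) = 14.000000
  f'(-3.000000) = -11.000000
  x_1 = -3.000000 - (14.000000)/(-11.000000) = -1.727273

x_1 = -1.727273


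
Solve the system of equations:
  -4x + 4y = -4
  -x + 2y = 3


Using Cramer's rule:
Determinant D = (-4)(2) - (-1)(4) = -8 + 4 = -4
Dx = (-4)(2) - (3)(4) = -8 - 12 = -20
Dy = (-4)(3) - (-1)(-4) = -12 - 4 = -16
x = Dx/D = -20/-4 = 5
y = Dy/D = -16/-4 = 4

x = 5, y = 4


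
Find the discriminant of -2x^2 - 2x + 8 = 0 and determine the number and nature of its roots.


For ax^2 + bx + c = 0, discriminant D = b^2 - 4ac
Here a = -2, b = -2, c = 8
D = (-2)^2 - 4(-2)(8) = 4 + 64 = 68

D = 68 > 0 but not a perfect square
The equation has 2 distinct real irrational roots.

Discriminant = 68, 2 distinct real irrational roots


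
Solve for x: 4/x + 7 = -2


Subtract 7 from both sides: 4/x = -9
Multiply both sides by x: 4 = -9 * x
Divide by -9: x = -4/9

x = -4/9


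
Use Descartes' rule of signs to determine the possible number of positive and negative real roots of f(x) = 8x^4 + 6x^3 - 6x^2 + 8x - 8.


Descartes' rule of signs:

For positive roots, count sign changes in f(x) = 8x^4 + 6x^3 - 6x^2 + 8x - 8:
Signs of coefficients: +, +, -, +, -
Number of sign changes: 3
Possible positive real roots: 3, 1

For negative roots, examine f(-x) = 8x^4 - 6x^3 - 6x^2 - 8x - 8:
Signs of coefficients: +, -, -, -, -
Number of sign changes: 1
Possible negative real roots: 1

Positive roots: 3 or 1; Negative roots: 1


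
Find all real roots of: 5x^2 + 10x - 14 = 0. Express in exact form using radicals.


Using the quadratic formula: x = (-b ± sqrt(b^2 - 4ac)) / (2a)
Here a = 5, b = 10, c = -14
Discriminant = b^2 - 4ac = 10^2 - 4(5)(-14) = 100 + 280 = 380
Since discriminant = 380 > 0, there are two real roots.
x = (-10 ± 2*sqrt(95)) / 10
Simplifying: x = (-5 ± sqrt(95)) / 5
Numerically: x ≈ 0.9494 or x ≈ -2.9494

x = (-5 + sqrt(95)) / 5 or x = (-5 - sqrt(95)) / 5


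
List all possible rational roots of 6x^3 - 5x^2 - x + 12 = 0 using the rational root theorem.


Rational root theorem: possible roots are ±p/q where:
  p divides the constant term (12): p ∈ {1, 2, 3, 4, 6, 12}
  q divides the leading coefficient (6): q ∈ {1, 2, 3, 6}

All possible rational roots: -12, -6, -4, -3, -2, -3/2, -4/3, -1, -2/3, -1/2, -1/3, -1/6, 1/6, 1/3, 1/2, 2/3, 1, 4/3, 3/2, 2, 3, 4, 6, 12

-12, -6, -4, -3, -2, -3/2, -4/3, -1, -2/3, -1/2, -1/3, -1/6, 1/6, 1/3, 1/2, 2/3, 1, 4/3, 3/2, 2, 3, 4, 6, 12


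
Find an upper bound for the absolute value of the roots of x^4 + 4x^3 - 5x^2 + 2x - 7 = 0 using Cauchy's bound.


Cauchy's bound: all roots r satisfy |r| <= 1 + max(|a_i/a_n|) for i = 0,...,n-1
where a_n is the leading coefficient.

Coefficients: [1, 4, -5, 2, -7]
Leading coefficient a_n = 1
Ratios |a_i/a_n|: 4, 5, 2, 7
Maximum ratio: 7
Cauchy's bound: |r| <= 1 + 7 = 8

Upper bound = 8


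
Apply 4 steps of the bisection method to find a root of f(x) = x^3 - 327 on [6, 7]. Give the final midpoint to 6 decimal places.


f(x) = x^3 - 327
f(6) = -111 < 0
f(7) = 16 > 0

Step 1: midpoint = (6.000000 + 7.000000)/2 = 6.500000
  f(6.500000) = -52.375000
  f(mid) < 0, so root is in [6.500000, 7.000000]

Step 2: midpoint = (6.500000 + 7.000000)/2 = 6.750000
  f(6.750000) = -19.453125
  f(mid) < 0, so root is in [6.750000, 7.000000]

Step 3: midpoint = (6.750000 + 7.000000)/2 = 6.875000
  f(6.875000) = -2.048828
  f(mid) < 0, so root is in [6.875000, 7.000000]

Step 4: midpoint = (6.875000 + 7.000000)/2 = 6.937500
  f(6.937500) = 6.894287
  f(mid) > 0, so root is in [6.875000, 6.937500]

midpoint = 6.937500


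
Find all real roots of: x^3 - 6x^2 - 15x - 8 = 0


Let p(x) = x^3 - 6x^2 - 15x - 8. By the rational root theorem (leading coefficient 1), any rational root is an integer divisor of 8: try ±1, ±2, ... in turn.
Test x = 1: value = -28 ≠ 0.
Test x = -1: value = 0 ✓, so (x + 1) is a factor.
Synthetic division by (x + 1): bring down 1; 1(-1) - 6 = -7; (-7)(-1) - 15 = -8; (-8)(-1) - 8 = 0 → quotient x^2 - 7x - 8, remainder 0.
Solve the quadratic x^2 - 7x - 8 = 0: discriminant = (-7)^2 - 4(1)(-8) = 49 + 32 = 81.
sqrt(81) = 9, so x = (7 ± 9)/2: x = 8 or x = -1.

x = -1 (multiplicity 2), x = 8


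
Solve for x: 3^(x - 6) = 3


Express both sides with the same base.
3 = 3^1
Since the bases match, equate exponents: x - 6 = 1
So x = 1 - (-6) = 7

x = 7


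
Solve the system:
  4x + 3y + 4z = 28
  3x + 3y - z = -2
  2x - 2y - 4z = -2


Using Cramer's rule. Expand each determinant along the first row.
D  = 4*[3*(-4) - (-1)*(-2)] - 3*[3*(-4) - (-1)*2] + 4*[3*(-2) - 3*2]
  = 4*(-14) - 3*(-10) + 4*(-12) = -74
Dx = 28*[3*(-4) - (-1)*(-2)] - 3*[(-2)*(-4) - (-1)*(-2)] + 4*[(-2)*(-2) - 3*(-2)]
  = 28*(-14) - 3*(6) + 4*(10) = -370
Dy = 4*[(-2)*(-4) - (-1)*(-2)] - 28*[3*(-4) - (-1)*2] + 4*[3*(-2) - (-2)*2]
  = 4*(6) - 28*(-10) + 4*(-2) = 296
Dz = 4*[3*(-2) - (-2)*(-2)] - 3*[3*(-2) - (-2)*2] + 28*[3*(-2) - 3*2]
  = 4*(-10) - 3*(-2) + 28*(-12) = -370
x = Dx/D = -370/-74 = 5, y = Dy/D = 296/-74 = -4, z = Dz/D = -370/-74 = 5
Check eq1: (4)(5) + (3)(-4) + (4)(5) = 28 = 28 ✓
Check eq2: (3)(5) + (3)(-4) + (-1)(5) = -2 = -2 ✓
Check eq3: (2)(5) + (-2)(-4) + (-4)(5) = -2 = -2 ✓

x = 5, y = -4, z = 5


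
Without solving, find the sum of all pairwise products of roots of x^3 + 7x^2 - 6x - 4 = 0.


By Vieta's formulas for x^3 + bx^2 + cx + d = 0:
  r1 + r2 + r3 = -b/a = -7
  r1*r2 + r1*r3 + r2*r3 = c/a = -6
  r1*r2*r3 = -d/a = 4


Sum of pairwise products = -6


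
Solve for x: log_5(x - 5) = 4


Convert to exponential form: x - 5 = 5^4 = 625
x = 625 + 5 = 630
Check: log_5(630 - 5) = log_5(625) = log_5(625) = 4 ✓

x = 630


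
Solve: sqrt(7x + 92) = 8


Square both sides: 7x + 92 = 8^2 = 64
7x = 64 - 92 = -28
x = -4
Check: sqrt(7*(-4) + 92) = sqrt(64) = 8 ✓

x = -4


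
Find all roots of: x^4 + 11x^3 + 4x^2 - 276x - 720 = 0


Let p(x) = x^4 + 11x^3 + 4x^2 - 276x - 720. By the rational root theorem (leading coefficient 1), any rational root is an integer divisor of 720: try ±1, ±2, ... in turn.
Test x = 1: value = -980 ≠ 0.
Test x = -1: value = -450 ≠ 0.
Test x = 2: value = -1152 ≠ 0.
Test x = -2: value = -224 ≠ 0.
Test x = 3: value = -1134 ≠ 0.
Test x = -3: value = -72 ≠ 0.
Test x = 4: value = -800 ≠ 0.
Test x = -4: value = 0 ✓, so (x + 4) is a factor.
Synthetic division by (x + 4): bring down 1; 1(-4) + 11 = 7; 7(-4) + 4 = -24; (-24)(-4) - 276 = -180; (-180)(-4) - 720 = 0 → quotient x^3 + 7x^2 - 24x - 180, remainder 0.
Continue with the quotient x^3 + 7x^2 - 24x - 180 (candidates must divide 180; re-test x = -4 first in case it repeats).
Test x = -4: value = -36 ≠ 0.
Test x = 5: value = 0 ✓, so (x - 5) is a factor.
Synthetic division by (x - 5): bring down 1; 1(5) + 7 = 12; 12(5) - 24 = 36; 36(5) - 180 = 0 → quotient x^2 + 12x + 36, remainder 0.
Solve the quadratic x^2 + 12x + 36 = 0: discriminant = 12^2 - 4(1)(36) = 144 - 144 = 0.
Discriminant = 0, so a double root: x = -12/2 = -6.
Collecting all roots found:

x = -6 (multiplicity 2), x = -4, x = 5


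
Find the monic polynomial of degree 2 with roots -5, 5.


A monic polynomial with roots -5, 5 is:
p(x) = (x + 5)(x - 5)
After multiplying by (x + 5): x + 5
After multiplying by (x - 5): x^2 - 25

x^2 - 25


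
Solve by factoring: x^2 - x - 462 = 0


We need two numbers that multiply to -462 and add to -1.
Those numbers are 21 and -22 (since 21 * (-22) = -462 and 21 + (-22) = -1).
So x^2 - x - 462 = (x + 21)(x - 22) = 0
Setting each factor to zero: x = -21 or x = 22

x = -21, x = 22


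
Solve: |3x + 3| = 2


An absolute value equation |expr| = 2 gives two cases:
Case 1: 3x + 3 = 2
  3x = -1, so x = -1/3
Case 2: 3x + 3 = -2
  3x = -5, so x = -5/3

x = -5/3, x = -1/3


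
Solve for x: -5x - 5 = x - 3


Starting with: -5x - 5 = x - 3
Move all x terms to left: (-5 - 1)x = -3 + 5
Simplify: -6x = 2
Divide both sides by -6: x = -1/3

x = -1/3


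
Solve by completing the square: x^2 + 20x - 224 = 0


Start: x^2 + 20x - 224 = 0
Move constant: x^2 + 20x = 224
Half of 20 is 10, squared is 100
Add 100 to both sides: x^2 + 20x + 100 = 324
(x + 10)^2 = 324
x + 10 = ±18
x = -10 + 18 = 8 or x = -10 - 18 = -28

x = -28, x = 8


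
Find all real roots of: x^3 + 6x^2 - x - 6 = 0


Let p(x) = x^3 + 6x^2 - x - 6. By the rational root theorem (leading coefficient 1), any rational root is an integer divisor of 6: try ±1, ±2, ... in turn.
Test x = 1: value = 0 ✓, so (x - 1) is a factor.
Synthetic division by (x - 1): bring down 1; 1(1) + 6 = 7; 7(1) - 1 = 6; 6(1) - 6 = 0 → quotient x^2 + 7x + 6, remainder 0.
Solve the quadratic x^2 + 7x + 6 = 0: discriminant = 7^2 - 4(1)(6) = 49 - 24 = 25.
sqrt(25) = 5, so x = (-7 ± 5)/2: x = -1 or x = -6.

x = -6, x = -1, x = 1


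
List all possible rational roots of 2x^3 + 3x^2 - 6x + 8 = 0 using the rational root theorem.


Rational root theorem: possible roots are ±p/q where:
  p divides the constant term (8): p ∈ {1, 2, 4, 8}
  q divides the leading coefficient (2): q ∈ {1, 2}

All possible rational roots: -8, -4, -2, -1, -1/2, 1/2, 1, 2, 4, 8

-8, -4, -2, -1, -1/2, 1/2, 1, 2, 4, 8


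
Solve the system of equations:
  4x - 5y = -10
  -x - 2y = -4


Using Cramer's rule:
Determinant D = (4)(-2) - (-1)(-5) = -8 - 5 = -13
Dx = (-10)(-2) - (-4)(-5) = 20 - 20 = 0
Dy = (4)(-4) - (-1)(-10) = -16 - 10 = -26
x = Dx/D = 0/-13 = 0
y = Dy/D = -26/-13 = 2

x = 0, y = 2


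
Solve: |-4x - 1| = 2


An absolute value equation |expr| = 2 gives two cases:
Case 1: -4x - 1 = 2
  -4x = 3, so x = -3/4
Case 2: -4x - 1 = -2
  -4x = -1, so x = 1/4

x = -3/4, x = 1/4


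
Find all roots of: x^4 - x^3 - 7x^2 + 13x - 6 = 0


Let p(x) = x^4 - x^3 - 7x^2 + 13x - 6. By the rational root theorem (leading coefficient 1), any rational root is an integer divisor of 6: try ±1, ±2, ... in turn.
Test x = 1: value = 0 ✓, so (x - 1) is a factor.
Synthetic division by (x - 1): bring down 1; 1(1) - 1 = 0; 0(1) - 7 = -7; (-7)(1) + 13 = 6; 6(1) - 6 = 0 → quotient x^3 - 7x + 6, remainder 0.
Continue with the quotient x^3 - 7x + 6 (candidates must divide 6; re-test x = 1 first in case it repeats).
Test x = 1: value = 0 ✓, so (x - 1) is a factor.
Synthetic division by (x - 1): bring down 1; 1(1) + 0 = 1; 1(1) - 7 = -6; (-6)(1) + 6 = 0 → quotient x^2 + x - 6, remainder 0.
Solve the quadratic x^2 + x - 6 = 0: discriminant = 1^2 - 4(1)(-6) = 1 + 24 = 25.
sqrt(25) = 5, so x = (-1 ± 5)/2: x = 2 or x = -3.
Collecting all roots found:

x = -3, x = 1 (multiplicity 2), x = 2


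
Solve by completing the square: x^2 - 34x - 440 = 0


Start: x^2 - 34x - 440 = 0
Move constant: x^2 - 34x = 440
Half of -34 is -17, squared is 289
Add 289 to both sides: x^2 - 34x + 289 = 729
(x - 17)^2 = 729
x - 17 = ±27
x = 17 + 27 = 44 or x = 17 - 27 = -10

x = -10, x = 44


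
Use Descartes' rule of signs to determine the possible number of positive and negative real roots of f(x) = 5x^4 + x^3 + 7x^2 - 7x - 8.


Descartes' rule of signs:

For positive roots, count sign changes in f(x) = 5x^4 + x^3 + 7x^2 - 7x - 8:
Signs of coefficients: +, +, +, -, -
Number of sign changes: 1
Possible positive real roots: 1

For negative roots, examine f(-x) = 5x^4 - x^3 + 7x^2 + 7x - 8:
Signs of coefficients: +, -, +, +, -
Number of sign changes: 3
Possible negative real roots: 3, 1

Positive roots: 1; Negative roots: 3 or 1


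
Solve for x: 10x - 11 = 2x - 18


Starting with: 10x - 11 = 2x - 18
Move all x terms to left: (10 - 2)x = -18 + 11
Simplify: 8x = -7
Divide both sides by 8: x = -7/8

x = -7/8


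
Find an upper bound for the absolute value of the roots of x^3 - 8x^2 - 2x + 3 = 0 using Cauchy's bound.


Cauchy's bound: all roots r satisfy |r| <= 1 + max(|a_i/a_n|) for i = 0,...,n-1
where a_n is the leading coefficient.

Coefficients: [1, -8, -2, 3]
Leading coefficient a_n = 1
Ratios |a_i/a_n|: 8, 2, 3
Maximum ratio: 8
Cauchy's bound: |r| <= 1 + 8 = 9

Upper bound = 9


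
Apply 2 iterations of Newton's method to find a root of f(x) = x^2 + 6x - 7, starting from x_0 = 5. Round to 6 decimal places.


Newton's method: x_(n+1) = x_n - f(x_n)/f'(x_n)
f(x) = x^2 + 6x - 7
f'(x) = 2x + 6

Iteration 1:
  f(5.000000) = 48.000000
  f'(5.000000) = 16.000000
  x_1 = 5.000000 - (48.000000)/(16.000000) = 2.000000

Iteration 2:
  f(2.000000) = 9.000000
  f'(2.000000) = 10.000000
  x_2 = 2.000000 - (9.000000)/(10.000000) = 1.100000

x_2 = 1.100000


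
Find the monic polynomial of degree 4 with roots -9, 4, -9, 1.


A monic polynomial with roots -9, 4, -9, 1 is:
p(x) = (x + 9)(x - 4)(x + 9)(x - 1)
After multiplying by (x + 9): x + 9
After multiplying by (x - 4): x^2 + 5x - 36
After multiplying by (x + 9): x^3 + 14x^2 + 9x - 324
After multiplying by (x - 1): x^4 + 13x^3 - 5x^2 - 333x + 324

x^4 + 13x^3 - 5x^2 - 333x + 324


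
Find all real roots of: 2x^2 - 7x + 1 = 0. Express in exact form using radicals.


Using the quadratic formula: x = (-b ± sqrt(b^2 - 4ac)) / (2a)
Here a = 2, b = -7, c = 1
Discriminant = b^2 - 4ac = (-7)^2 - 4(2)(1) = 49 - 8 = 41
Since discriminant = 41 > 0, there are two real roots.
x = (7 ± sqrt(41)) / 4
Numerically: x ≈ 3.3508 or x ≈ 0.1492

x = (7 + sqrt(41)) / 4 or x = (7 - sqrt(41)) / 4


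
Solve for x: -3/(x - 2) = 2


Multiply both sides by (x - 2): -3 = 2(x - 2)
Distribute: -3 = 2x - 4
2x = -3 + 4 = 1
x = 1/2

x = 1/2


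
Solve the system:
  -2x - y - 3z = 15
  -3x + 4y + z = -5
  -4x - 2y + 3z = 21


Using Cramer's rule. Expand each determinant along the first row.
D  = (-2)*[4*3 - 1*(-2)] - (-1)*[(-3)*3 - 1*(-4)] + (-3)*[(-3)*(-2) - 4*(-4)]
  = (-2)*(14) - (-1)*(-5) + (-3)*(22) = -99
Dx = 15*[4*3 - 1*(-2)] - (-1)*[(-5)*3 - 1*21] + (-3)*[(-5)*(-2) - 4*21]
  = 15*(14) - (-1)*(-36) + (-3)*(-74) = 396
Dy = (-2)*[(-5)*3 - 1*21] - 15*[(-3)*3 - 1*(-4)] + (-3)*[(-3)*21 - (-5)*(-4)]
  = (-2)*(-36) - 15*(-5) + (-3)*(-83) = 396
Dz = (-2)*[4*21 - (-5)*(-2)] - (-1)*[(-3)*21 - (-5)*(-4)] + 15*[(-3)*(-2) - 4*(-4)]
  = (-2)*(74) - (-1)*(-83) + 15*(22) = 99
x = Dx/D = 396/-99 = -4, y = Dy/D = 396/-99 = -4, z = Dz/D = 99/-99 = -1
Check eq1: (-2)(-4) + (-1)(-4) + (-3)(-1) = 15 = 15 ✓
Check eq2: (-3)(-4) + (4)(-4) + (1)(-1) = -5 = -5 ✓
Check eq3: (-4)(-4) + (-2)(-4) + (3)(-1) = 21 = 21 ✓

x = -4, y = -4, z = -1


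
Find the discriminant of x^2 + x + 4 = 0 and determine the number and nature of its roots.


For ax^2 + bx + c = 0, discriminant D = b^2 - 4ac
Here a = 1, b = 1, c = 4
D = (1)^2 - 4(1)(4) = 1 - 16 = -15

D = -15 < 0
The equation has no real roots (2 complex conjugate roots).

Discriminant = -15, no real roots (2 complex conjugate roots)


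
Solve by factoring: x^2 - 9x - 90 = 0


We need two numbers that multiply to -90 and add to -9.
Those numbers are -15 and 6 (since (-15) * 6 = -90 and (-15) + 6 = -9).
So x^2 - 9x - 90 = (x - 15)(x + 6) = 0
Setting each factor to zero: x = 15 or x = -6

x = -6, x = 15


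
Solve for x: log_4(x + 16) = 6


Convert to exponential form: x + 16 = 4^6 = 4096
x = 4096 - 16 = 4080
Check: log_4(4080 + 16) = log_4(4096) = log_4(4096) = 6 ✓

x = 4080


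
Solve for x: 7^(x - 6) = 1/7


Express both sides with the same base.
1/7 = 7^(-1)
Since the bases match, equate exponents: x - 6 = -1
So x = -1 - (-6) = 5

x = 5


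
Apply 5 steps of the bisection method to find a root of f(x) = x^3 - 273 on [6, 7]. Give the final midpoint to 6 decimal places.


f(x) = x^3 - 273
f(6) = -57 < 0
f(7) = 70 > 0

Step 1: midpoint = (6.000000 + 7.000000)/2 = 6.500000
  f(6.500000) = 1.625000
  f(mid) > 0, so root is in [6.000000, 6.500000]

Step 2: midpoint = (6.000000 + 6.500000)/2 = 6.250000
  f(6.250000) = -28.859375
  f(mid) < 0, so root is in [6.250000, 6.500000]

Step 3: midpoint = (6.250000 + 6.500000)/2 = 6.375000
  f(6.375000) = -13.916016
  f(mid) < 0, so root is in [6.375000, 6.500000]

Step 4: midpoint = (6.375000 + 6.500000)/2 = 6.437500
  f(6.437500) = -6.220947
  f(mid) < 0, so root is in [6.437500, 6.500000]

Step 5: midpoint = (6.437500 + 6.500000)/2 = 6.468750
  f(6.468750) = -2.316925
  f(mid) < 0, so root is in [6.468750, 6.500000]

midpoint = 6.468750


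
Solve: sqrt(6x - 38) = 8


Square both sides: 6x - 38 = 8^2 = 64
6x = 64 + 38 = 102
x = 17
Check: sqrt(6*17 - 38) = sqrt(64) = 8 ✓

x = 17


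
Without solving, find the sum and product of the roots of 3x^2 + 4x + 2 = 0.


By Vieta's formulas for ax^2 + bx + c = 0:
  Sum of roots = -b/a
  Product of roots = c/a

Here a = 3, b = 4, c = 2
Sum = -(4)/3 = -4/3
Product = 2/3 = 2/3

Sum = -4/3, Product = 2/3


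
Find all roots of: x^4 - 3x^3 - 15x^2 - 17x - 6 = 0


Let p(x) = x^4 - 3x^3 - 15x^2 - 17x - 6. By the rational root theorem (leading coefficient 1), any rational root is an integer divisor of 6: try ±1, ±2, ... in turn.
Test x = 1: value = -40 ≠ 0.
Test x = -1: value = 0 ✓, so (x + 1) is a factor.
Synthetic division by (x + 1): bring down 1; 1(-1) - 3 = -4; (-4)(-1) - 15 = -11; (-11)(-1) - 17 = -6; (-6)(-1) - 6 = 0 → quotient x^3 - 4x^2 - 11x - 6, remainder 0.
Continue with the quotient x^3 - 4x^2 - 11x - 6 (candidates must divide 6; re-test x = -1 first in case it repeats).
Test x = -1: value = 0 ✓, so (x + 1) is a factor.
Synthetic division by (x + 1): bring down 1; 1(-1) - 4 = -5; (-5)(-1) - 11 = -6; (-6)(-1) - 6 = 0 → quotient x^2 - 5x - 6, remainder 0.
Solve the quadratic x^2 - 5x - 6 = 0: discriminant = (-5)^2 - 4(1)(-6) = 25 + 24 = 49.
sqrt(49) = 7, so x = (5 ± 7)/2: x = 6 or x = -1.
Collecting all roots found:

x = -1 (multiplicity 3), x = 6


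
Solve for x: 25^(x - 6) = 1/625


Express both sides with the same base.
1/625 = 25^(-2)
Since the bases match, equate exponents: x - 6 = -2
So x = -2 - (-6) = 4

x = 4


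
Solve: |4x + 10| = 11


An absolute value equation |expr| = 11 gives two cases:
Case 1: 4x + 10 = 11
  4x = 1, so x = 1/4
Case 2: 4x + 10 = -11
  4x = -21, so x = -21/4

x = -21/4, x = 1/4


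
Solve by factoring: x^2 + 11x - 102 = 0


We need two numbers that multiply to -102 and add to 11.
Those numbers are 17 and -6 (since 17 * (-6) = -102 and 17 + (-6) = 11).
So x^2 + 11x - 102 = (x + 17)(x - 6) = 0
Setting each factor to zero: x = -17 or x = 6

x = -17, x = 6


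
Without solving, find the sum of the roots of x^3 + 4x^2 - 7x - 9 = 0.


By Vieta's formulas for x^3 + bx^2 + cx + d = 0:
  r1 + r2 + r3 = -b/a = -4
  r1*r2 + r1*r3 + r2*r3 = c/a = -7
  r1*r2*r3 = -d/a = 9


Sum = -4


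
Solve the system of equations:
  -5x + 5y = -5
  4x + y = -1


Using Cramer's rule:
Determinant D = (-5)(1) - (4)(5) = -5 - 20 = -25
Dx = (-5)(1) - (-1)(5) = -5 + 5 = 0
Dy = (-5)(-1) - (4)(-5) = 5 + 20 = 25
x = Dx/D = 0/-25 = 0
y = Dy/D = 25/-25 = -1

x = 0, y = -1


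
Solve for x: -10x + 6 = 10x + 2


Starting with: -10x + 6 = 10x + 2
Move all x terms to left: (-10 - 10)x = 2 - 6
Simplify: -20x = -4
Divide both sides by -20: x = 1/5

x = 1/5


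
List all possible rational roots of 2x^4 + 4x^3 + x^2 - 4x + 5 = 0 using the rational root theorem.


Rational root theorem: possible roots are ±p/q where:
  p divides the constant term (5): p ∈ {1, 5}
  q divides the leading coefficient (2): q ∈ {1, 2}

All possible rational roots: -5, -5/2, -1, -1/2, 1/2, 1, 5/2, 5

-5, -5/2, -1, -1/2, 1/2, 1, 5/2, 5


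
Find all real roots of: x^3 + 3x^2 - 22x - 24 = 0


Let p(x) = x^3 + 3x^2 - 22x - 24. By the rational root theorem (leading coefficient 1), any rational root is an integer divisor of 24: try ±1, ±2, ... in turn.
Test x = 1: value = -42 ≠ 0.
Test x = -1: value = 0 ✓, so (x + 1) is a factor.
Synthetic division by (x + 1): bring down 1; 1(-1) + 3 = 2; 2(-1) - 22 = -24; (-24)(-1) - 24 = 0 → quotient x^2 + 2x - 24, remainder 0.
Solve the quadratic x^2 + 2x - 24 = 0: discriminant = 2^2 - 4(1)(-24) = 4 + 96 = 100.
sqrt(100) = 10, so x = (-2 ± 10)/2: x = 4 or x = -6.

x = -6, x = -1, x = 4


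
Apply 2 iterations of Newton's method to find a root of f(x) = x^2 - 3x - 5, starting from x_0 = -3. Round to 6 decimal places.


Newton's method: x_(n+1) = x_n - f(x_n)/f'(x_n)
f(x) = x^2 - 3x - 5
f'(x) = 2x - 3

Iteration 1:
  f(-3.000000) = 13.000000
  f'(-3.000000) = -9.000000
  x_1 = -3.000000 - (13.000000)/(-9.000000) = -1.555556

Iteration 2:
  f(-1.555556) = 2.086420
  f'(-1.555556) = -6.111111
  x_2 = -1.555556 - (2.086420)/(-6.111111) = -1.214141

x_2 = -1.214141


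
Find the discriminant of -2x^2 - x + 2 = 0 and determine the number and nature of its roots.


For ax^2 + bx + c = 0, discriminant D = b^2 - 4ac
Here a = -2, b = -1, c = 2
D = (-1)^2 - 4(-2)(2) = 1 + 16 = 17

D = 17 > 0 but not a perfect square
The equation has 2 distinct real irrational roots.

Discriminant = 17, 2 distinct real irrational roots


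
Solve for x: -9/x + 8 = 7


Subtract 8 from both sides: -9/x = -1
Multiply both sides by x: -9 = -1 * x
Divide by -1: x = 9

x = 9


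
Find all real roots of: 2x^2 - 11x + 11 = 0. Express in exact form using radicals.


Using the quadratic formula: x = (-b ± sqrt(b^2 - 4ac)) / (2a)
Here a = 2, b = -11, c = 11
Discriminant = b^2 - 4ac = (-11)^2 - 4(2)(11) = 121 - 88 = 33
Since discriminant = 33 > 0, there are two real roots.
x = (11 ± sqrt(33)) / 4
Numerically: x ≈ 4.1861 or x ≈ 1.3139

x = (11 + sqrt(33)) / 4 or x = (11 - sqrt(33)) / 4


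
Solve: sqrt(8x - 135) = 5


Square both sides: 8x - 135 = 5^2 = 25
8x = 25 + 135 = 160
x = 20
Check: sqrt(8*20 - 135) = sqrt(25) = 5 ✓

x = 20


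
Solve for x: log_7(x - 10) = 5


Convert to exponential form: x - 10 = 7^5 = 16807
x = 16807 + 10 = 16817
Check: log_7(16817 - 10) = log_7(16807) = log_7(16807) = 5 ✓

x = 16817


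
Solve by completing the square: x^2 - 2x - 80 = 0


Start: x^2 - 2x - 80 = 0
Move constant: x^2 - 2x = 80
Half of -2 is -1, squared is 1
Add 1 to both sides: x^2 - 2x + 1 = 81
(x - 1)^2 = 81
x - 1 = ±9
x = 1 + 9 = 10 or x = 1 - 9 = -8

x = -8, x = 10


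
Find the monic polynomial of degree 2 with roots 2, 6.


A monic polynomial with roots 2, 6 is:
p(x) = (x - 2)(x - 6)
After multiplying by (x - 2): x - 2
After multiplying by (x - 6): x^2 - 8x + 12

x^2 - 8x + 12


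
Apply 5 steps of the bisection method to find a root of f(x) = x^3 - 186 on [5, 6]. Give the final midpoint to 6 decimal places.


f(x) = x^3 - 186
f(5) = -61 < 0
f(6) = 30 > 0

Step 1: midpoint = (5.000000 + 6.000000)/2 = 5.500000
  f(5.500000) = -19.625000
  f(mid) < 0, so root is in [5.500000, 6.000000]

Step 2: midpoint = (5.500000 + 6.000000)/2 = 5.750000
  f(5.750000) = 4.109375
  f(mid) > 0, so root is in [5.500000, 5.750000]

Step 3: midpoint = (5.500000 + 5.750000)/2 = 5.625000
  f(5.625000) = -8.021484
  f(mid) < 0, so root is in [5.625000, 5.750000]

Step 4: midpoint = (5.625000 + 5.750000)/2 = 5.687500
  f(5.687500) = -2.022705
  f(mid) < 0, so root is in [5.687500, 5.750000]

Step 5: midpoint = (5.687500 + 5.750000)/2 = 5.718750
  f(5.718750) = 1.026581
  f(mid) > 0, so root is in [5.687500, 5.718750]

midpoint = 5.718750


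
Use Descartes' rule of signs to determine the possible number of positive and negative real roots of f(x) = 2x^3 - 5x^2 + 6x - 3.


Descartes' rule of signs:

For positive roots, count sign changes in f(x) = 2x^3 - 5x^2 + 6x - 3:
Signs of coefficients: +, -, +, -
Number of sign changes: 3
Possible positive real roots: 3, 1

For negative roots, examine f(-x) = -2x^3 - 5x^2 - 6x - 3:
Signs of coefficients: -, -, -, -
Number of sign changes: 0
Possible negative real roots: 0

Positive roots: 3 or 1; Negative roots: 0


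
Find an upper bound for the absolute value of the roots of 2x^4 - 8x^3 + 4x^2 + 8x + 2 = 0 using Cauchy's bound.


Cauchy's bound: all roots r satisfy |r| <= 1 + max(|a_i/a_n|) for i = 0,...,n-1
where a_n is the leading coefficient.

Coefficients: [2, -8, 4, 8, 2]
Leading coefficient a_n = 2
Ratios |a_i/a_n|: 4, 2, 4, 1
Maximum ratio: 4
Cauchy's bound: |r| <= 1 + 4 = 5

Upper bound = 5


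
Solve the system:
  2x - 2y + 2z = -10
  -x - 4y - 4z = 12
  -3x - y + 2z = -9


Using Cramer's rule. Expand each determinant along the first row.
D  = 2*[(-4)*2 - (-4)*(-1)] - (-2)*[(-1)*2 - (-4)*(-3)] + 2*[(-1)*(-1) - (-4)*(-3)]
  = 2*(-12) - (-2)*(-14) + 2*(-11) = -74
Dx = (-10)*[(-4)*2 - (-4)*(-1)] - (-2)*[12*2 - (-4)*(-9)] + 2*[12*(-1) - (-4)*(-9)]
  = (-10)*(-12) - (-2)*(-12) + 2*(-48) = 0
Dy = 2*[12*2 - (-4)*(-9)] - (-10)*[(-1)*2 - (-4)*(-3)] + 2*[(-1)*(-9) - 12*(-3)]
  = 2*(-12) - (-10)*(-14) + 2*(45) = -74
Dz = 2*[(-4)*(-9) - 12*(-1)] - (-2)*[(-1)*(-9) - 12*(-3)] + (-10)*[(-1)*(-1) - (-4)*(-3)]
  = 2*(48) - (-2)*(45) + (-10)*(-11) = 296
x = Dx/D = 0/-74 = 0, y = Dy/D = -74/-74 = 1, z = Dz/D = 296/-74 = -4
Check eq1: (2)(0) + (-2)(1) + (2)(-4) = -10 = -10 ✓
Check eq2: (-1)(0) + (-4)(1) + (-4)(-4) = 12 = 12 ✓
Check eq3: (-3)(0) + (-1)(1) + (2)(-4) = -9 = -9 ✓

x = 0, y = 1, z = -4


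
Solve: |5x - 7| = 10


An absolute value equation |expr| = 10 gives two cases:
Case 1: 5x - 7 = 10
  5x = 17, so x = 17/5
Case 2: 5x - 7 = -10
  5x = -3, so x = -3/5

x = -3/5, x = 17/5


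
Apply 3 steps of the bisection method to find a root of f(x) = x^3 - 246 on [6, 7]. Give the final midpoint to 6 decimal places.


f(x) = x^3 - 246
f(6) = -30 < 0
f(7) = 97 > 0

Step 1: midpoint = (6.000000 + 7.000000)/2 = 6.500000
  f(6.500000) = 28.625000
  f(mid) > 0, so root is in [6.000000, 6.500000]

Step 2: midpoint = (6.000000 + 6.500000)/2 = 6.250000
  f(6.250000) = -1.859375
  f(mid) < 0, so root is in [6.250000, 6.500000]

Step 3: midpoint = (6.250000 + 6.500000)/2 = 6.375000
  f(6.375000) = 13.083984
  f(mid) > 0, so root is in [6.250000, 6.375000]

midpoint = 6.375000


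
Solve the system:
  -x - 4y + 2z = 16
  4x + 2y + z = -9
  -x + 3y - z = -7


Using Cramer's rule. Expand each determinant along the first row.
D  = (-1)*[2*(-1) - 1*3] - (-4)*[4*(-1) - 1*(-1)] + 2*[4*3 - 2*(-1)]
  = (-1)*(-5) - (-4)*(-3) + 2*(14) = 21
Dx = 16*[2*(-1) - 1*3] - (-4)*[(-9)*(-1) - 1*(-7)] + 2*[(-9)*3 - 2*(-7)]
  = 16*(-5) - (-4)*(16) + 2*(-13) = -42
Dy = (-1)*[(-9)*(-1) - 1*(-7)] - 16*[4*(-1) - 1*(-1)] + 2*[4*(-7) - (-9)*(-1)]
  = (-1)*(16) - 16*(-3) + 2*(-37) = -42
Dz = (-1)*[2*(-7) - (-9)*3] - (-4)*[4*(-7) - (-9)*(-1)] + 16*[4*3 - 2*(-1)]
  = (-1)*(13) - (-4)*(-37) + 16*(14) = 63
x = Dx/D = -42/21 = -2, y = Dy/D = -42/21 = -2, z = Dz/D = 63/21 = 3
Check eq1: (-1)(-2) + (-4)(-2) + (2)(3) = 16 = 16 ✓
Check eq2: (4)(-2) + (2)(-2) + (1)(3) = -9 = -9 ✓
Check eq3: (-1)(-2) + (3)(-2) + (-1)(3) = -7 = -7 ✓

x = -2, y = -2, z = 3
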